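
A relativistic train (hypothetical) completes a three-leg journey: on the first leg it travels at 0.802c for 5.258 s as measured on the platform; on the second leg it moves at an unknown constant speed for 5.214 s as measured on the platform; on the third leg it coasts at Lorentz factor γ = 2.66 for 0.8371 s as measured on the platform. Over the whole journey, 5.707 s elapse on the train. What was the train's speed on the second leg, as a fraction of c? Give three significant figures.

Leg 1: γ = 1/√(1 − 0.802²) = 1/√0.3568 = 1.674; τ_1 = 5.258/1.674 = 3.141 s.
Leg 2: speed unknown; τ_2 = 5.214/γ_2.
Leg 3: γ = 2.66; τ_3 = 0.8371/2.660 = 0.3147 s.
Total proper time: 3.141 + τ_2 + 0.3147 = 5.707, so τ_2 = 5.707 − 3.455 = 2.252 s.
γ_2 = 5.214/2.252 = 2.316; β = √(1 − 1/γ²) = √0.8135.

β = 0.902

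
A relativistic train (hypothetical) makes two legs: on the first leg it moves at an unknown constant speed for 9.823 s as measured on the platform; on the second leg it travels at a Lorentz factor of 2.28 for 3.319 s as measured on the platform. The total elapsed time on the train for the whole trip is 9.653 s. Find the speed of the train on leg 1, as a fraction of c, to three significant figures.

β = 0.551

Leg 1: speed unknown; τ_1 = 9.823/γ_1.
Leg 2: γ = 2.28; τ_2 = 3.319/2.280 = 1.456 s.
Total proper time: τ_1 + 1.456 = 9.653, so τ_1 = 9.653 − 1.456 = 8.197 s.
γ_1 = 9.823/8.197 = 1.198; β = √(1 − 1/γ²) = √0.3036.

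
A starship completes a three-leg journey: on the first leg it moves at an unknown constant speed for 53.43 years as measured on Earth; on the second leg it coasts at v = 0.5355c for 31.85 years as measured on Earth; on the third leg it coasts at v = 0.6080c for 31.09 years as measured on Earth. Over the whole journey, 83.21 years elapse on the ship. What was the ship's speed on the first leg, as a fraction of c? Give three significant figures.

Leg 1: speed unknown; τ_1 = 53.43/γ_1.
Leg 2: γ = 1/√(1 − 0.5355²) = 1/√0.7132 = 1.184; τ_2 = 31.85/1.184 = 26.90 years.
Leg 3: γ = 1/√(1 − 0.6080²) = 1/√0.6303 = 1.260; τ_3 = 31.09/1.260 = 24.68 years.
Total proper time: τ_1 + 26.90 + 24.68 = 83.21, so τ_1 = 83.21 − 51.58 = 31.63 years.
γ_1 = 53.43/31.63 = 1.689; β = √(1 − 1/γ²) = √0.6496.

β = 0.806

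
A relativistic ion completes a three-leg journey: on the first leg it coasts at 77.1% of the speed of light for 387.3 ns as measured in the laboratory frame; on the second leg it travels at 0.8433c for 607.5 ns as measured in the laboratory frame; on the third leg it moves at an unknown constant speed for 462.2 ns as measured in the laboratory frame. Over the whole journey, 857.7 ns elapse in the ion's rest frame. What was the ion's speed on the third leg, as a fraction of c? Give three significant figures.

Leg 1: β = 0.771; γ = 1/√(1 − 0.771²) = 1/√0.4056 = 1.570; τ_1 = 387.3/1.570 = 246.6 ns.
Leg 2: γ = 1/√(1 − 0.8433²) = 1/√0.2888 = 1.861; τ_2 = 607.5/1.861 = 326.5 ns.
Leg 3: speed unknown; τ_3 = 462.2/γ_3.
Total proper time: 246.6 + 326.5 + τ_3 = 857.7, so τ_3 = 857.7 − 573.1 = 284.6 ns.
γ_3 = 462.2/284.6 = 1.624; β = √(1 − 1/γ²) = √0.6210.

β = 0.788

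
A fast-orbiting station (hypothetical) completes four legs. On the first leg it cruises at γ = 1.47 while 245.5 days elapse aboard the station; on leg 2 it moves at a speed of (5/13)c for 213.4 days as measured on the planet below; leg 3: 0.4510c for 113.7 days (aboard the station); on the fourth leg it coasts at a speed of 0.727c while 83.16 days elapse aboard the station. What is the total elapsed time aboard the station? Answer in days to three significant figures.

τ = 639 days

Leg 1: 245.5 days is already measured aboard the station.
Leg 2: γ = 1/√(1 − (5/13)²) = 13/12 ≈ 1.083; τ_2 = 213.4/1.083 = 197.0 days.
Leg 3: 113.7 days is already measured aboard the station.
Leg 4: 83.16 days is already measured aboard the station.
Total: 245.5 + 197.0 + 113.7 + 83.16 days.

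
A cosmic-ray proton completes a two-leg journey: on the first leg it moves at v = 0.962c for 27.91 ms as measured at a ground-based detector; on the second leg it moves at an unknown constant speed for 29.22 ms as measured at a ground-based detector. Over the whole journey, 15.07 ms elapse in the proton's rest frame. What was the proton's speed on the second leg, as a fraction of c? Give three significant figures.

Leg 1: γ = 1/√(1 − 0.962²) = 1/√0.07456 = 3.662; τ_1 = 27.91/3.662 = 7.621 ms.
Leg 2: speed unknown; τ_2 = 29.22/γ_2.
Total proper time: 7.621 + τ_2 = 15.07, so τ_2 = 15.07 − 7.621 = 7.449 ms.
γ_2 = 29.22/7.449 = 3.923; β = √(1 − 1/γ²) = √0.9350.

β = 0.967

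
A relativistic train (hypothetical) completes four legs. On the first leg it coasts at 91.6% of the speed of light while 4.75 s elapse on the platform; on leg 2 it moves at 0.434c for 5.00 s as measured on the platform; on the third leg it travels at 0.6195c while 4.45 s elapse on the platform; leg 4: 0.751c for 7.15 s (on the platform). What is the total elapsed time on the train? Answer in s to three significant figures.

τ = 14.6 s

Leg 1: β = 0.916; γ = 1/√(1 − 0.916²) = 1/√0.1609 = 2.493; τ_1 = 4.75/2.493 = 1.906 s.
Leg 2: γ = 1/√(1 − 0.434²) = 1/√0.8116 = 1.110; τ_2 = 5.00/1.110 = 4.505 s.
Leg 3: γ = 1/√(1 − 0.6195²) = 1/√0.6162 = 1.274; τ_3 = 4.45/1.274 = 3.493 s.
Leg 4: γ = 1/√(1 − 0.751²) = 1/√0.4360 = 1.514; τ_4 = 7.15/1.514 = 4.721 s.
Total: 1.906 + 4.505 + 3.493 + 4.721 s.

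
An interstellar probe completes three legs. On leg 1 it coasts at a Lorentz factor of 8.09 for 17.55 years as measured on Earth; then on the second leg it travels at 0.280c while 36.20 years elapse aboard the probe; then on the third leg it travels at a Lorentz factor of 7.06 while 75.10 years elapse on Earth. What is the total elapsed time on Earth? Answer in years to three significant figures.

Leg 1: 17.55 years is already measured on Earth.
Leg 2: γ = 1/√(1 − 0.280²) = 25/24 ≈ 1.042; Δt_2 = 1.042 × 36.20 = 37.71 years.
Leg 3: 75.10 years is already measured on Earth.
Total: 17.55 + 37.71 + 75.10 years.

Δt = 130 years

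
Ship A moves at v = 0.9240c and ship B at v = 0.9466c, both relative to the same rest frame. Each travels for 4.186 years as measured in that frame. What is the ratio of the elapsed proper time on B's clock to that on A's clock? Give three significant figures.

τ_B/τ_A = 0.843

A: γ = 1/√(1 − 0.9240²) = 1/√0.1462 = 2.615. B: γ = 1/√(1 − 0.9466²) = 1/√0.1039 = 3.102.
τ_A/τ_B = γ_B/γ_A = 3.102/2.615 = 1.186, so τ_B/τ_A = 0.8431.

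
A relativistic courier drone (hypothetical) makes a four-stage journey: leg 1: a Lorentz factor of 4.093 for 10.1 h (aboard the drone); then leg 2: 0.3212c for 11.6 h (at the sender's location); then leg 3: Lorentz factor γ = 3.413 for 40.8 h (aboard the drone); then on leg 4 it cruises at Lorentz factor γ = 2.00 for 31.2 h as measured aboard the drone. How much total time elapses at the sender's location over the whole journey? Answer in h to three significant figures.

Δt = 255 h

Leg 1: γ = 4.093; Δt_1 = 4.093 × 10.1 = 41.34 h.
Leg 2: 11.6 h is already measured at the sender's location.
Leg 3: γ = 3.413; Δt_3 = 3.413 × 40.8 = 139.3 h.
Leg 4: γ = 2.00; Δt_4 = 2.000 × 31.2 = 62.40 h.
Total: 41.34 + 11.60 + 139.3 + 62.40 h.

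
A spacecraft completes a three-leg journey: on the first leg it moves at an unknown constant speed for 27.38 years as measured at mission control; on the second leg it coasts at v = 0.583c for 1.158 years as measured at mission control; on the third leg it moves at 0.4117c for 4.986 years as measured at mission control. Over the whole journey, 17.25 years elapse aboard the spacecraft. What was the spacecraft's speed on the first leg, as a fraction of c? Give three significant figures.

β = 0.903

Leg 1: speed unknown; τ_1 = 27.38/γ_1.
Leg 2: γ = 1/√(1 − 0.583²) = 1/√0.6601 = 1.231; τ_2 = 1.158/1.231 = 0.9408 years.
Leg 3: γ = 1/√(1 − 0.4117²) = 1/√0.8305 = 1.097; τ_3 = 4.986/1.097 = 4.544 years.
Total proper time: τ_1 + 0.9408 + 4.544 = 17.25, so τ_1 = 17.25 − 5.485 = 11.77 years.
γ_1 = 27.38/11.77 = 2.327; β = √(1 − 1/γ²) = √0.8154.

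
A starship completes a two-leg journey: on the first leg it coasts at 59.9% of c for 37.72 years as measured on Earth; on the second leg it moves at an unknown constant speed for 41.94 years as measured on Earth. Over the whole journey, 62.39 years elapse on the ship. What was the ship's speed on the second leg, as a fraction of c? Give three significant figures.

Leg 1: β = 0.599; γ = 1/√(1 − 0.599²) = 1/√0.6412 = 1.249; τ_1 = 37.72/1.249 = 30.20 years.
Leg 2: speed unknown; τ_2 = 41.94/γ_2.
Total proper time: 30.20 + τ_2 = 62.39, so τ_2 = 62.39 − 30.20 = 32.19 years.
γ_2 = 41.94/32.19 = 1.303; β = √(1 − 1/γ²) = √0.4111.

β = 0.641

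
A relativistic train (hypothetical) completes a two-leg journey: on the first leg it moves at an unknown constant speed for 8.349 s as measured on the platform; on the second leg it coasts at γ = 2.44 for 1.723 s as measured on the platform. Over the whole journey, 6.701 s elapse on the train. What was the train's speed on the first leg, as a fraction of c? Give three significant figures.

Leg 1: speed unknown; τ_1 = 8.349/γ_1.
Leg 2: γ = 2.44; τ_2 = 1.723/2.440 = 0.7061 s.
Total proper time: τ_1 + 0.7061 = 6.701, so τ_1 = 6.701 − 0.7061 = 5.995 s.
γ_1 = 8.349/5.995 = 1.393; β = √(1 − 1/γ²) = √0.4844.

β = 0.696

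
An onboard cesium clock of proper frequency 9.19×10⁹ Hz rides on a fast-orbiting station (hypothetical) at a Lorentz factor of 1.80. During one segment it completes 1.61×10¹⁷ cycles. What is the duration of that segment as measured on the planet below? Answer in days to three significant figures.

γ = 1.80
Proper time for N cycles: τ = N/f = 1.61×10¹⁷/(9.19×10⁹) = 1.752×10⁷ s = 202.8 days.
Lab-frame duration Δt = γτ = 1.800 × 202.8 = 365.0 days.

Δt = 365 days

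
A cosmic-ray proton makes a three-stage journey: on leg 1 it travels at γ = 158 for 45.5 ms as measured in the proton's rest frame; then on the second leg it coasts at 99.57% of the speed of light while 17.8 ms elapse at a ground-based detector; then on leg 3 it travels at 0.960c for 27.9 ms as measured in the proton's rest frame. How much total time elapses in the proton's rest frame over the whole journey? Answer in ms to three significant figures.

τ = 75.0 ms

Leg 1: 45.5 ms is already measured in the proton's rest frame.
Leg 2: β = 0.9957; γ = 1/√(1 − 0.9957²) = 1/√0.008582 = 10.79; τ_2 = 17.8/10.79 = 1.649 ms.
Leg 3: 27.9 ms is already measured in the proton's rest frame.
Total: 45.50 + 1.649 + 27.90 ms.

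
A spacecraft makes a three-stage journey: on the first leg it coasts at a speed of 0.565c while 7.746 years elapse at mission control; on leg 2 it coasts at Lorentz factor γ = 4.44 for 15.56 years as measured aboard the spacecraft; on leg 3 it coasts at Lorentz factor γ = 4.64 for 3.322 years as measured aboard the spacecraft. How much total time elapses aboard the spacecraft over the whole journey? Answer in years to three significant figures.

Leg 1: γ = 1/√(1 − 0.565²) = 1/√0.6808 = 1.212; τ_1 = 7.746/1.212 = 6.391 years.
Leg 2: 15.56 years is already measured aboard the spacecraft.
Leg 3: 3.322 years is already measured aboard the spacecraft.
Total: 6.391 + 15.56 + 3.322 years.

τ = 25.3 years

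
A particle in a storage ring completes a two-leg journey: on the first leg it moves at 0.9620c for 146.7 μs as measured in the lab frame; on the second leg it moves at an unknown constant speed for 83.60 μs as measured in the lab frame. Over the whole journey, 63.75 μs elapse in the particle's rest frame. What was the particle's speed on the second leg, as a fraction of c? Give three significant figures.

Leg 1: γ = 1/√(1 − 0.9620²) = 1/√0.07456 = 3.662; τ_1 = 146.7/3.662 = 40.06 μs.
Leg 2: speed unknown; τ_2 = 83.60/γ_2.
Total proper time: 40.06 + τ_2 = 63.75, so τ_2 = 63.75 − 40.06 = 23.69 μs.
γ_2 = 83.60/23.69 = 3.528; β = √(1 − 1/γ²) = √0.9197.

β = 0.959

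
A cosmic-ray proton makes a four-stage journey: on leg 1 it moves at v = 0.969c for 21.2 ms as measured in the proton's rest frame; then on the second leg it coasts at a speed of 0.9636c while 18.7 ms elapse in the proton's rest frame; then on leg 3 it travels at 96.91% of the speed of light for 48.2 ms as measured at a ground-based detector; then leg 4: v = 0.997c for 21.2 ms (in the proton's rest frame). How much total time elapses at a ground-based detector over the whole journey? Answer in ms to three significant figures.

Δt = 478 ms

Leg 1: γ = 1/√(1 − 0.969²) = 1/√0.06104 = 4.048; Δt_1 = 4.048 × 21.2 = 85.81 ms.
Leg 2: γ = 1/√(1 − 0.9636²) = 1/√0.07148 = 3.740; Δt_2 = 3.740 × 18.7 = 69.95 ms.
Leg 3: 48.2 ms is already measured at a ground-based detector.
Leg 4: γ = 1/√(1 − 0.997²) = 1/√0.005991 = 12.92; Δt_4 = 12.92 × 21.2 = 273.9 ms.
Total: 85.81 + 69.95 + 48.20 + 273.9 ms.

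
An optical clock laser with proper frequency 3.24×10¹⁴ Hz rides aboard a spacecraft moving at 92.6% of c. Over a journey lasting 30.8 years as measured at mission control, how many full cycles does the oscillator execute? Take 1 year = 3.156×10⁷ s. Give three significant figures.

N = 1.19×10²³

β = 0.926; γ = 1/√(1 − 0.926²) = 1/√0.1425 = 2.649
The oscillator's own cycle count is N = f × τ where τ is the proper time aboard the spacecraft. τ = Δt/γ = 30.8/2.649 = 11.63 years = 3.670×10⁸ s.
N = 3.24×10¹⁴ × 3.670×10⁸ = 1.189×10²³.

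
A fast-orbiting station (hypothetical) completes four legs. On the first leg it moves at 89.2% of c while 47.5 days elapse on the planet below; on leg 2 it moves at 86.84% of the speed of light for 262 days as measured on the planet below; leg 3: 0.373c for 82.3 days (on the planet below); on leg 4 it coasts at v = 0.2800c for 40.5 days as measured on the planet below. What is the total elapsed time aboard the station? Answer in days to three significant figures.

τ = 267 days

Leg 1: β = 0.892; γ = 1/√(1 − 0.892²) = 1/√0.2043 = 2.212; τ_1 = 47.5/2.212 = 21.47 days.
Leg 2: β = 0.8684; γ = 1/√(1 − 0.8684²) = 1/√0.2459 = 2.017; τ_2 = 262/2.017 = 129.9 days.
Leg 3: γ = 1/√(1 − 0.373²) = 1/√0.8609 = 1.078; τ_3 = 82.3/1.078 = 76.36 days.
Leg 4: γ = 1/√(1 − 0.2800²) = 1/√0.9216 = 1.042; τ_4 = 40.5/1.042 = 38.88 days.
Total: 21.47 + 129.9 + 76.36 + 38.88 days.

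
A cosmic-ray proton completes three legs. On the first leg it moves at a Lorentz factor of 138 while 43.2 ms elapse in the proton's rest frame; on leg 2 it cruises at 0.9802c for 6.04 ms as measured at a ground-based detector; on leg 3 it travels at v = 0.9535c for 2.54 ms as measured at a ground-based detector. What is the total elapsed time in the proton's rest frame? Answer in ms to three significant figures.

τ = 45.2 ms

Leg 1: 43.2 ms is already measured in the proton's rest frame.
Leg 2: γ = 1/√(1 − 0.9802²) = 1/√0.03921 = 5.050; τ_2 = 6.04/5.050 = 1.196 ms.
Leg 3: γ = 1/√(1 − 0.9535²) = 1/√0.09084 = 3.318; τ_3 = 2.54/3.318 = 0.7655 ms.
Total: 43.20 + 1.196 + 0.7655 ms.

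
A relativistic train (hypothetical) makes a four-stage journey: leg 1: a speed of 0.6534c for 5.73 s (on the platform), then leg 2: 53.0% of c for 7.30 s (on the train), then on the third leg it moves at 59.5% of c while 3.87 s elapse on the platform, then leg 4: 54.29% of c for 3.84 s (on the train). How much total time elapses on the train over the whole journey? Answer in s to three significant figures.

τ = 18.6 s

Leg 1: γ = 1/√(1 − 0.6534²) = 1/√0.5731 = 1.321; τ_1 = 5.73/1.321 = 4.338 s.
Leg 2: 7.30 s is already measured on the train.
Leg 3: β = 0.595; γ = 1/√(1 − 0.595²) = 1/√0.6460 = 1.244; τ_3 = 3.87/1.244 = 3.110 s.
Leg 4: 3.84 s is already measured on the train.
Total: 4.338 + 7.300 + 3.110 + 3.840 s.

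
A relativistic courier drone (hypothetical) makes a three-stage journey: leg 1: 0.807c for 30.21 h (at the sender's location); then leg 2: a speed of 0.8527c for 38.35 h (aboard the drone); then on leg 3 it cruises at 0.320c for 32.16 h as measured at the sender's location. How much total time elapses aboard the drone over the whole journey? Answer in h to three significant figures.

τ = 86.7 h

Leg 1: γ = 1/√(1 − 0.807²) = 1/√0.3488 = 1.693; τ_1 = 30.21/1.693 = 17.84 h.
Leg 2: 38.35 h is already measured aboard the drone.
Leg 3: γ = 1/√(1 − 0.320²) = 1/√0.8976 = 1.056; τ_3 = 32.16/1.056 = 30.47 h.
Total: 17.84 + 38.35 + 30.47 h.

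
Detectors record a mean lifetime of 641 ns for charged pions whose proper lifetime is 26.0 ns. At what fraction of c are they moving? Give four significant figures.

γ = Δt/τ₀ = 641/26.0 = 24.65
β = √(1 − 1/γ²) = √(1 − 0.001645) = √0.9984

v = 0.9992c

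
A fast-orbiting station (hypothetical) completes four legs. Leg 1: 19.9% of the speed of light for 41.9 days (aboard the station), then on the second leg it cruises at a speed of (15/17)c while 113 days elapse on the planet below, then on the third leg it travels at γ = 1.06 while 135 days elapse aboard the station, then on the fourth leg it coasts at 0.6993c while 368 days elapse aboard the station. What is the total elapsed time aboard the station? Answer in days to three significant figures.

τ = 598 days

Leg 1: 41.9 days is already measured aboard the station.
Leg 2: γ = 1/√(1 − (15/17)²) = 17/8 = 2.125; τ_2 = 113/2.125 = 53.18 days.
Leg 3: 135 days is already measured aboard the station.
Leg 4: 368 days is already measured aboard the station.
Total: 41.90 + 53.18 + 135.0 + 368.0 days.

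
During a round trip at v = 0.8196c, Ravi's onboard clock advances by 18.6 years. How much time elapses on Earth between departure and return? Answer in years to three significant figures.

γ = 1/√(1 − 0.8196²) = 1/√0.3283 = 1.745
Earth-frame duration is the dilated interval: Δt = γτ = 1.745 × 18.6 years.

Δt = 32.5 years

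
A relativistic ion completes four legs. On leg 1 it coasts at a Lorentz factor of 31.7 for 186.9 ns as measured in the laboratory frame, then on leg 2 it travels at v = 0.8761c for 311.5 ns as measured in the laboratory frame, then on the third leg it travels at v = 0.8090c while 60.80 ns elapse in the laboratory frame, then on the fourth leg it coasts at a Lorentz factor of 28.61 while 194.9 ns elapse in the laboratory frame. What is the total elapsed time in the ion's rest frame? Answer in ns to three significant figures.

τ = 199 ns

Leg 1: γ = 31.7; τ_1 = 186.9/31.70 = 5.896 ns.
Leg 2: γ = 1/√(1 − 0.8761²) = 1/√0.2324 = 2.074; τ_2 = 311.5/2.074 = 150.2 ns.
Leg 3: γ = 1/√(1 − 0.8090²) = 1/√0.3455 = 1.701; τ_3 = 60.80/1.701 = 35.74 ns.
Leg 4: γ = 28.61; τ_4 = 194.9/28.61 = 6.812 ns.
Total: 5.896 + 150.2 + 35.74 + 6.812 ns.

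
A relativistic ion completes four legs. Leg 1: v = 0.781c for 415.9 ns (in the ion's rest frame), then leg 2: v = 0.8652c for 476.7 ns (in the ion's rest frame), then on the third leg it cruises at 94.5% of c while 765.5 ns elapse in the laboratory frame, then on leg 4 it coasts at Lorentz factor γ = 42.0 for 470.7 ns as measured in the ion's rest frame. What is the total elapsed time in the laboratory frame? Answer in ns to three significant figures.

Δt = 2.22×10⁴ ns

Leg 1: γ = 1/√(1 − 0.781²) = 1/√0.3900 = 1.601; Δt_1 = 1.601 × 415.9 = 665.9 ns.
Leg 2: γ = 1/√(1 − 0.8652²) = 1/√0.2514 = 1.994; Δt_2 = 1.994 × 476.7 = 950.7 ns.
Leg 3: 765.5 ns is already measured in the laboratory frame.
Leg 4: γ = 42.0; Δt_4 = 42.00 × 470.7 = 1.977×10⁴ ns.
Total: 665.9 + 950.7 + 765.5 + 1.977×10⁴ ns.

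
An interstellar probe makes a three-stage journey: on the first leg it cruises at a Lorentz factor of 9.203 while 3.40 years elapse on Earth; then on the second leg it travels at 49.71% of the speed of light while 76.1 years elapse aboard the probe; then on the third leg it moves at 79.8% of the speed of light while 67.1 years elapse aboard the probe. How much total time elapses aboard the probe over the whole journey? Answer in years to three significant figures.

τ = 144 years

Leg 1: γ = 9.203; τ_1 = 3.40/9.203 = 0.3694 years.
Leg 2: 76.1 years is already measured aboard the probe.
Leg 3: 67.1 years is already measured aboard the probe.
Total: 0.3694 + 76.10 + 67.10 years.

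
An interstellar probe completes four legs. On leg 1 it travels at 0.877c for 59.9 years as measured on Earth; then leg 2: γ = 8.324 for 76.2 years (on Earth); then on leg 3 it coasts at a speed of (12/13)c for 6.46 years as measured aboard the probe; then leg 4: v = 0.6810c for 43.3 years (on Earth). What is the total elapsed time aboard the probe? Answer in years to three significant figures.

Leg 1: γ = 1/√(1 − 0.877²) = 1/√0.2309 = 2.081; τ_1 = 59.9/2.081 = 28.78 years.
Leg 2: γ = 8.324; τ_2 = 76.2/8.324 = 9.154 years.
Leg 3: 6.46 years is already measured aboard the probe.
Leg 4: γ = 1/√(1 − 0.6810²) = 1/√0.5362 = 1.366; τ_4 = 43.3/1.366 = 31.71 years.
Total: 28.78 + 9.154 + 6.460 + 31.71 years.

τ = 76.1 years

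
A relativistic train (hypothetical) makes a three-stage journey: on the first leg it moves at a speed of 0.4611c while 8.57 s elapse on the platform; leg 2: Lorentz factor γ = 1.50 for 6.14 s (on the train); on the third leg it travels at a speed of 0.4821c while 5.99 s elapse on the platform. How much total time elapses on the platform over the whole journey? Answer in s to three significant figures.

Δt = 23.8 s

Leg 1: 8.57 s is already measured on the platform.
Leg 2: γ = 1.50; Δt_2 = 1.500 × 6.14 = 9.210 s.
Leg 3: 5.99 s is already measured on the platform.
Total: 8.570 + 9.210 + 5.990 s.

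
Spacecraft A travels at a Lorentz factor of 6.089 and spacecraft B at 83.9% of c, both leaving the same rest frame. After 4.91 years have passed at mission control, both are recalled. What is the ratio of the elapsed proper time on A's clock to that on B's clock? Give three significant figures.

τ_A/τ_B = 0.302

A: γ = 6.089. B: β = 0.839; γ = 1/√(1 − 0.839²) = 1/√0.2961 = 1.838.
τ_A/τ_B = γ_B/γ_A = 1.838/6.089 = 0.3018, so τ_A/τ_B = 0.3018.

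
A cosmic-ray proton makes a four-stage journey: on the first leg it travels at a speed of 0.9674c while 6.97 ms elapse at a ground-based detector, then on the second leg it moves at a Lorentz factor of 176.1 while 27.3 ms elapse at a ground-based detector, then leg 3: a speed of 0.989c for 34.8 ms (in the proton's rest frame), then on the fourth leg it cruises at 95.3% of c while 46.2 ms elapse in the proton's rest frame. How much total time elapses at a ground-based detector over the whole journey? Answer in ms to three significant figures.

Δt = 422 ms

Leg 1: 6.97 ms is already measured at a ground-based detector.
Leg 2: 27.3 ms is already measured at a ground-based detector.
Leg 3: γ = 1/√(1 − 0.989²) = 1/√0.02188 = 6.761; Δt_3 = 6.761 × 34.8 = 235.3 ms.
Leg 4: β = 0.953; γ = 1/√(1 − 0.953²) = 1/√0.09179 = 3.301; Δt_4 = 3.301 × 46.2 = 152.5 ms.
Total: 6.970 + 27.30 + 235.3 + 152.5 ms.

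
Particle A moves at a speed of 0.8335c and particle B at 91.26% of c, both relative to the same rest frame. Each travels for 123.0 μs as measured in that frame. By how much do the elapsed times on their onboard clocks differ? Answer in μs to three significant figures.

|τ_A − τ_B| = 17.7 μs

A: γ = 1/√(1 − 0.8335²) = 1/√0.3053 = 1.810; τ_A = 123.0/1.810 = 67.96 μs.
B: β = 0.9126; γ = 1/√(1 − 0.9126²) = 1/√0.1672 = 2.446; τ_B = 123.0/2.446 = 50.29 μs.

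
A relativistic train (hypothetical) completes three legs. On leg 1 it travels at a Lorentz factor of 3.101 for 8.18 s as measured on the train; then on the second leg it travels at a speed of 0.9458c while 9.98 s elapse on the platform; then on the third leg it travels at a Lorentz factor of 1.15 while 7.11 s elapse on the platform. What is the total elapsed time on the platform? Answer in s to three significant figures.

Δt = 42.5 s

Leg 1: γ = 3.101; Δt_1 = 3.101 × 8.18 = 25.37 s.
Leg 2: 9.98 s is already measured on the platform.
Leg 3: 7.11 s is already measured on the platform.
Total: 25.37 + 9.980 + 7.110 s.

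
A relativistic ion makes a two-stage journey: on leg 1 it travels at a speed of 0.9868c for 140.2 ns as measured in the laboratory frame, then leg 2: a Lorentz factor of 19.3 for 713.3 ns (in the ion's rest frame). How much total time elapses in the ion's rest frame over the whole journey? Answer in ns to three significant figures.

Leg 1: γ = 1/√(1 − 0.9868²) = 1/√0.02623 = 6.175; τ_1 = 140.2/6.175 = 22.70 ns.
Leg 2: 713.3 ns is already measured in the ion's rest frame.
Total: 22.70 + 713.3 ns.

τ = 736 ns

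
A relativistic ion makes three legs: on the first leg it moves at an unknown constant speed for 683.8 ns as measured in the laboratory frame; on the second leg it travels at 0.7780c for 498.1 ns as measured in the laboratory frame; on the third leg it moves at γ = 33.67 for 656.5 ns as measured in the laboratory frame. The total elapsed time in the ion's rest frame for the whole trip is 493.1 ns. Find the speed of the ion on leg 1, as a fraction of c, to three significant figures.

β = 0.972

Leg 1: speed unknown; τ_1 = 683.8/γ_1.
Leg 2: γ = 1/√(1 − 0.7780²) = 1/√0.3947 = 1.592; τ_2 = 498.1/1.592 = 312.9 ns.
Leg 3: γ = 33.67; τ_3 = 656.5/33.67 = 19.50 ns.
Total proper time: τ_1 + 312.9 + 19.50 = 493.1, so τ_1 = 493.1 − 332.4 = 160.7 ns.
γ_1 = 683.8/160.7 = 4.256; β = √(1 − 1/γ²) = √0.9448.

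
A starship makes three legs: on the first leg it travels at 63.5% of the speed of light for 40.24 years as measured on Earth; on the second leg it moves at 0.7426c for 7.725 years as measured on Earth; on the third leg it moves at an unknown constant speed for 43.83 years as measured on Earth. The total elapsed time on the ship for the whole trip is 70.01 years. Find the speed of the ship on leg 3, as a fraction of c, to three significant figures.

Leg 1: β = 0.635; γ = 1/√(1 − 0.635²) = 1/√0.5968 = 1.294; τ_1 = 40.24/1.294 = 31.09 years.
Leg 2: γ = 1/√(1 − 0.7426²) = 1/√0.4485 = 1.493; τ_2 = 7.725/1.493 = 5.174 years.
Leg 3: speed unknown; τ_3 = 43.83/γ_3.
Total proper time: 31.09 + 5.174 + τ_3 = 70.01, so τ_3 = 70.01 − 36.26 = 33.75 years.
γ_3 = 43.83/33.75 = 1.299; β = √(1 − 1/γ²) = √0.4071.

β = 0.638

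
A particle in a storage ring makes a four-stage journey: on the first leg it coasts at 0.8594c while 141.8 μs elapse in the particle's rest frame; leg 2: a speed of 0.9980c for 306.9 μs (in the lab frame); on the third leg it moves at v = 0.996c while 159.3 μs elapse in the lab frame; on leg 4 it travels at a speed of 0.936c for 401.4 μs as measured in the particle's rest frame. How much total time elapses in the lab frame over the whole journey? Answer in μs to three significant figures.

Δt = 1880 μs

Leg 1: γ = 1/√(1 − 0.8594²) = 1/√0.2614 = 1.956; Δt_1 = 1.956 × 141.8 = 277.3 μs.
Leg 2: 306.9 μs is already measured in the lab frame.
Leg 3: 159.3 μs is already measured in the lab frame.
Leg 4: γ = 1/√(1 − 0.936²) = 1/√0.1239 = 2.841; Δt_4 = 2.841 × 401.4 = 1140 μs.
Total: 277.3 + 306.9 + 159.3 + 1140 μs.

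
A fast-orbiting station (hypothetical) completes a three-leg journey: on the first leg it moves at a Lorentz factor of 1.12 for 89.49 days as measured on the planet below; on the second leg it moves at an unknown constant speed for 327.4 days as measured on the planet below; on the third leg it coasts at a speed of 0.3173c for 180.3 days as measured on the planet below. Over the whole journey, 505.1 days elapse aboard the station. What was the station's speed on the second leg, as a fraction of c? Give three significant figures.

Leg 1: γ = 1.12; τ_1 = 89.49/1.120 = 79.90 days.
Leg 2: speed unknown; τ_2 = 327.4/γ_2.
Leg 3: γ = 1/√(1 − 0.3173²) = 1/√0.8993 = 1.054; τ_3 = 180.3/1.054 = 171.0 days.
Total proper time: 79.90 + τ_2 + 171.0 = 505.1, so τ_2 = 505.1 − 250.9 = 254.2 days.
γ_2 = 327.4/254.2 = 1.288; β = √(1 − 1/γ²) = √0.3971.

β = 0.630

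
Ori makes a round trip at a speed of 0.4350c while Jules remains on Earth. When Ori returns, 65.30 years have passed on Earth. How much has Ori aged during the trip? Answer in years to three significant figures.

γ = 1/√(1 − 0.4350²) = 1/√0.8108 = 1.111
Ori's clock measures proper time along the trip: τ = Δt/γ = 65.30/1.111 years.

τ = 58.8 years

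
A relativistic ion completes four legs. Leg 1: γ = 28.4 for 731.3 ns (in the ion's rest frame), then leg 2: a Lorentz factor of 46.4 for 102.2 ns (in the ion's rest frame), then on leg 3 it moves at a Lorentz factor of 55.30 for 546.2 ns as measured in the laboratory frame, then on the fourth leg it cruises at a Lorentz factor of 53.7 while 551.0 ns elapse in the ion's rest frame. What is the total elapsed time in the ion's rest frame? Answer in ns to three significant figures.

τ = 1390 ns

Leg 1: 731.3 ns is already measured in the ion's rest frame.
Leg 2: 102.2 ns is already measured in the ion's rest frame.
Leg 3: γ = 55.30; τ_3 = 546.2/55.30 = 9.877 ns.
Leg 4: 551.0 ns is already measured in the ion's rest frame.
Total: 731.3 + 102.2 + 9.877 + 551.0 ns.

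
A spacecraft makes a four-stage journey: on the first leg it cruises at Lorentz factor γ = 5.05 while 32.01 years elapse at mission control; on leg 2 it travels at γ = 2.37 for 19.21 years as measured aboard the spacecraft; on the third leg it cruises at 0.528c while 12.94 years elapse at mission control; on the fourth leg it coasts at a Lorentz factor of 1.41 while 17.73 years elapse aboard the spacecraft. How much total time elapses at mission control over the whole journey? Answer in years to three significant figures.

Δt = 115 years

Leg 1: 32.01 years is already measured at mission control.
Leg 2: γ = 2.37; Δt_2 = 2.370 × 19.21 = 45.53 years.
Leg 3: 12.94 years is already measured at mission control.
Leg 4: γ = 1.41; Δt_4 = 1.410 × 17.73 = 25.00 years.
Total: 32.01 + 45.53 + 12.94 + 25.00 years.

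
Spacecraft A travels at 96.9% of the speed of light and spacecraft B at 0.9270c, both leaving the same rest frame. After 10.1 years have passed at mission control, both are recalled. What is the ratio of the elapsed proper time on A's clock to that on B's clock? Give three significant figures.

A: β = 0.969; γ = 1/√(1 − 0.969²) = 1/√0.06104 = 4.048. B: γ = 1/√(1 − 0.9270²) = 1/√0.1407 = 2.666.
τ_A/τ_B = γ_B/γ_A = 2.666/4.048 = 0.6587, so τ_A/τ_B = 0.6587.

τ_A/τ_B = 0.659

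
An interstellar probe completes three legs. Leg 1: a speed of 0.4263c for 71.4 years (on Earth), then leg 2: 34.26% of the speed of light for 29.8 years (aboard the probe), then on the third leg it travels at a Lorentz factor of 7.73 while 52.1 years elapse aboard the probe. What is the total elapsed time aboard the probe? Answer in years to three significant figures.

Leg 1: γ = 1/√(1 − 0.4263²) = 1/√0.8183 = 1.105; τ_1 = 71.4/1.105 = 64.59 years.
Leg 2: 29.8 years is already measured aboard the probe.
Leg 3: 52.1 years is already measured aboard the probe.
Total: 64.59 + 29.80 + 52.10 years.

τ = 146 years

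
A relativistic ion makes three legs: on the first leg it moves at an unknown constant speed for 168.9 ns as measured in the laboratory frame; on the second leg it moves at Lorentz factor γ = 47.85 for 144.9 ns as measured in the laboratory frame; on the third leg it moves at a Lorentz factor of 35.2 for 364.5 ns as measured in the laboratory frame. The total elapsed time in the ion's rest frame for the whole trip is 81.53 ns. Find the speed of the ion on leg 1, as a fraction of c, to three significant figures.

Leg 1: speed unknown; τ_1 = 168.9/γ_1.
Leg 2: γ = 47.85; τ_2 = 144.9/47.85 = 3.028 ns.
Leg 3: γ = 35.2; τ_3 = 364.5/35.20 = 10.36 ns.
Total proper time: τ_1 + 3.028 + 10.36 = 81.53, so τ_1 = 81.53 − 13.38 = 68.15 ns.
γ_1 = 168.9/68.15 = 2.478; β = √(1 − 1/γ²) = √0.8372.

β = 0.915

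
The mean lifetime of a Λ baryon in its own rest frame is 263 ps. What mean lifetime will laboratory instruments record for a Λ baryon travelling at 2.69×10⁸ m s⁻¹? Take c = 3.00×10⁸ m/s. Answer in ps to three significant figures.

β = 2.69×10⁸/3.00×10⁸ = 0.8967; γ = 1/√(1 − 0.8967²) = 2.259
The rest-frame lifetime is the proper time; the lab measures the dilated interval Δt = γτ₀ = 2.259 × 263 ps.

Δt = 594 ps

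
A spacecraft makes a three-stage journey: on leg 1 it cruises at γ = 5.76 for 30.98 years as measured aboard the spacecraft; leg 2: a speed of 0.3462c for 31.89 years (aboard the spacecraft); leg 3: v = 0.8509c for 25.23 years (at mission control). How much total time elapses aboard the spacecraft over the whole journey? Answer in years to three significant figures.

Leg 1: 30.98 years is already measured aboard the spacecraft.
Leg 2: 31.89 years is already measured aboard the spacecraft.
Leg 3: γ = 1/√(1 − 0.8509²) = 1/√0.2760 = 1.904; τ_3 = 25.23/1.904 = 13.25 years.
Total: 30.98 + 31.89 + 13.25 years.

τ = 76.1 years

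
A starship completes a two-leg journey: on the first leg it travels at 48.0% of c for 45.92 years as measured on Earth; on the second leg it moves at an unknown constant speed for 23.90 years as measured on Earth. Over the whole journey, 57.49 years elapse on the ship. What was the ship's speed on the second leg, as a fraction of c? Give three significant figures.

β = 0.694

Leg 1: β = 0.480; γ = 1/√(1 − 0.480²) = 1/√0.7696 = 1.140; τ_1 = 45.92/1.140 = 40.28 years.
Leg 2: speed unknown; τ_2 = 23.90/γ_2.
Total proper time: 40.28 + τ_2 = 57.49, so τ_2 = 57.49 − 40.28 = 17.21 years.
γ_2 = 23.90/17.21 = 1.389; β = √(1 − 1/γ²) = √0.4817.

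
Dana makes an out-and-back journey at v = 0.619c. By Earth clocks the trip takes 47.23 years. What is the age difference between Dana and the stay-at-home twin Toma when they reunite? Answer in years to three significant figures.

γ = 1/√(1 − 0.619²) = 1/√0.6168 = 1.273
Dana's elapsed proper time: τ = 47.23/1.273 = 37.09 years.
Age gap = Δt − τ = 47.23 − 37.09 years.

Δt − τ = 10.1 years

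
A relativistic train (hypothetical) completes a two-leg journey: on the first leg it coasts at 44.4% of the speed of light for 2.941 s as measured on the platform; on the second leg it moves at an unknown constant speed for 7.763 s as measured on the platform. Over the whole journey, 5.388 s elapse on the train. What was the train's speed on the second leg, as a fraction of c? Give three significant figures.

β = 0.935

Leg 1: β = 0.444; γ = 1/√(1 − 0.444²) = 1/√0.8029 = 1.116; τ_1 = 2.941/1.116 = 2.635 s.
Leg 2: speed unknown; τ_2 = 7.763/γ_2.
Total proper time: 2.635 + τ_2 = 5.388, so τ_2 = 5.388 − 2.635 = 2.753 s.
γ_2 = 7.763/2.753 = 2.820; β = √(1 − 1/γ²) = √0.8743.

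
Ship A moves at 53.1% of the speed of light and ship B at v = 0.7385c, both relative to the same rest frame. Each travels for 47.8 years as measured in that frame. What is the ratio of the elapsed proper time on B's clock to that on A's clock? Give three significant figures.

A: β = 0.531; γ = 1/√(1 − 0.531²) = 1/√0.7180 = 1.180. B: γ = 1/√(1 − 0.7385²) = 1/√0.4546 = 1.483.
τ_A/τ_B = γ_B/γ_A = 1.483/1.180 = 1.257, so τ_B/τ_A = 0.7957.

τ_B/τ_A = 0.796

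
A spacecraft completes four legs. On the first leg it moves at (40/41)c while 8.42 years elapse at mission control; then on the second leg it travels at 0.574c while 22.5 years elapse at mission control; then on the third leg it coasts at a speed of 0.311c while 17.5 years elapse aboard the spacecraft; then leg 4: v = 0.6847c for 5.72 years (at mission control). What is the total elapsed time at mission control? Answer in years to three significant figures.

Δt = 55.1 years

Leg 1: 8.42 years is already measured at mission control.
Leg 2: 22.5 years is already measured at mission control.
Leg 3: γ = 1/√(1 − 0.311²) = 1/√0.9033 = 1.052; Δt_3 = 1.052 × 17.5 = 18.41 years.
Leg 4: 5.72 years is already measured at mission control.
Total: 8.420 + 22.50 + 18.41 + 5.720 years.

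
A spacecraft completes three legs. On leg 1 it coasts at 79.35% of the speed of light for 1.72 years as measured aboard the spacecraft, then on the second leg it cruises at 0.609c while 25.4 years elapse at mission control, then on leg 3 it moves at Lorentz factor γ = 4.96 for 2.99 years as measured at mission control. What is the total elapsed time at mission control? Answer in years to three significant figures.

Leg 1: β = 0.7935; γ = 1/√(1 − 0.7935²) = 1/√0.3704 = 1.643; Δt_1 = 1.643 × 1.72 = 2.826 years.
Leg 2: 25.4 years is already measured at mission control.
Leg 3: 2.99 years is already measured at mission control.
Total: 2.826 + 25.40 + 2.990 years.

Δt = 31.2 years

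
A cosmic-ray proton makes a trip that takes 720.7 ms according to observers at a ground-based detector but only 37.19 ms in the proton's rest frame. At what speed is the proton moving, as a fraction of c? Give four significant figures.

β = 0.9987

The proper time is measured in the proton's rest frame (both events occur at the proton's location); Δt is measured at a ground-based detector. γ = Δt/τ = 720.7/37.19 = 19.38.
β = √(1 − 1/γ²) = √(1 − 0.002663) = √0.9973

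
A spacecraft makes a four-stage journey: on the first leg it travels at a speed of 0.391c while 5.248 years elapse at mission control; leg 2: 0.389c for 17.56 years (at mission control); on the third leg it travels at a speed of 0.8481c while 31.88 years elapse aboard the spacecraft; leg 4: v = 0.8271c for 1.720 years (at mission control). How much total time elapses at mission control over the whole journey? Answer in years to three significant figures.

Leg 1: 5.248 years is already measured at mission control.
Leg 2: 17.56 years is already measured at mission control.
Leg 3: γ = 1/√(1 − 0.8481²) = 1/√0.2807 = 1.887; Δt_3 = 1.887 × 31.88 = 60.17 years.
Leg 4: 1.720 years is already measured at mission control.
Total: 5.248 + 17.56 + 60.17 + 1.720 years.

Δt = 84.7 years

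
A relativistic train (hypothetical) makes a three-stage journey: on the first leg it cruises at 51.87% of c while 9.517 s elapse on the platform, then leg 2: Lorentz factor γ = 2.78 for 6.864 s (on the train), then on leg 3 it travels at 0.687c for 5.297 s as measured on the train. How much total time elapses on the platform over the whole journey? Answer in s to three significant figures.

Δt = 35.9 s

Leg 1: 9.517 s is already measured on the platform.
Leg 2: γ = 2.78; Δt_2 = 2.780 × 6.864 = 19.08 s.
Leg 3: γ = 1/√(1 − 0.687²) = 1/√0.5280 = 1.376; Δt_3 = 1.376 × 5.297 = 7.290 s.
Total: 9.517 + 19.08 + 7.290 s.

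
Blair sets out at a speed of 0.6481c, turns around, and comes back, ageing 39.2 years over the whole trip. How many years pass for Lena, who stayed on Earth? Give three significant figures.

Δt = 51.5 years

γ = 1/√(1 − 0.6481²) = 1/√0.5800 = 1.313
Earth-frame duration is the dilated interval: Δt = γτ = 1.313 × 39.2 years.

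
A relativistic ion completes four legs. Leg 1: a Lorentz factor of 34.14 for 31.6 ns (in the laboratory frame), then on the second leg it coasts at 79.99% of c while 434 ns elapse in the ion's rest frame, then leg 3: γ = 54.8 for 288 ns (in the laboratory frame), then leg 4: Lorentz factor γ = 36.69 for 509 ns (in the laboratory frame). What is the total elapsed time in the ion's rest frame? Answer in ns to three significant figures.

Leg 1: γ = 34.14; τ_1 = 31.6/34.14 = 0.9256 ns.
Leg 2: 434 ns is already measured in the ion's rest frame.
Leg 3: γ = 54.8; τ_3 = 288/54.80 = 5.255 ns.
Leg 4: γ = 36.69; τ_4 = 509/36.69 = 13.87 ns.
Total: 0.9256 + 434.0 + 5.255 + 13.87 ns.

τ = 454 ns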